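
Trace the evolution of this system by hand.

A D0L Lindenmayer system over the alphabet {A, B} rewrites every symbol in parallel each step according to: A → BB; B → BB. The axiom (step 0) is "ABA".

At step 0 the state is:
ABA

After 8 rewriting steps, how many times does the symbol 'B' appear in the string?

t=0: ABA
t=1: BBBBBB
t=2: BBBBBBBBBBBB
t=3: BBBBBBBBBBBBBBBBBBBBBBBB
t=4: BBBBBBBBBBBBBBBBBBBBBBBBBBBBBBBBBBBBBBBBBBBBBBBB
t=5: BBBBBBBBBBBBBBBBBBBBBBBBBBBBBBBBBBBBBBBBBBBBBBBBBBBBBBBBBBBBBBBBBBBBBBBBBBBBBBBBBBBBBBBBBBBBBBBB
t=6: BBBBBBBBBBBBBBBBBBBBBBBBBBBBBBBBBBBBBBBBBBBBBBBBBBBBBBBBBB…BBBBBBBBBBBBBBBBBBBBBBBBBBBBBBBBBBBBBBBBBBBBBBBBBBBBBBBBBB  (len 192)
t=7: BBBBBBBBBBBBBBBBBBBBBBBBBBBBBBBBBBBBBBBBBBBBBBBBBBBBBBBBBB…BBBBBBBBBBBBBBBBBBBBBBBBBBBBBBBBBBBBBBBBBBBBBBBBBBBBBBBBBB  (len 384)
t=8: BBBBBBBBBBBBBBBBBBBBBBBBBBBBBBBBBBBBBBBBBBBBBBBBBBBBBBBBBB…BBBBBBBBBBBBBBBBBBBBBBBBBBBBBBBBBBBBBBBBBBBBBBBBBBBBBBBBBB  (len 768)

768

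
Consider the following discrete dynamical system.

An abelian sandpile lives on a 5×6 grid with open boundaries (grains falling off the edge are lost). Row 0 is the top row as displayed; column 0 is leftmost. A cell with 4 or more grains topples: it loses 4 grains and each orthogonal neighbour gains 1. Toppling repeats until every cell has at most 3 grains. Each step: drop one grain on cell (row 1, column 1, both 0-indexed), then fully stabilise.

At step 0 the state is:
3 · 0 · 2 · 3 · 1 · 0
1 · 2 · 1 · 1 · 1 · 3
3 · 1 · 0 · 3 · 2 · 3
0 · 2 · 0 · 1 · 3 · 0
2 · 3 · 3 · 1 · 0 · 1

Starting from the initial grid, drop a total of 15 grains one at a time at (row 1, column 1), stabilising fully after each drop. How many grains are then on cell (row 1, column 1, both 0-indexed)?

t=0: 3 · 0 · 2 · 3 · 1 · 0
1 · 2 · 1 · 1 · 1 · 3
3 · 1 · 0 · 3 · 2 · 3
0 · 2 · 0 · 1 · 3 · 0
2 · 3 · 3 · 1 · 0 · 1
t=1: 3 · 0 · 2 · 3 · 1 · 0
1 · 3 · 1 · 1 · 1 · 3
3 · 1 · 0 · 3 · 2 · 3
0 · 2 · 0 · 1 · 3 · 0
2 · 3 · 3 · 1 · 0 · 1
t=2: 3 · 1 · 2 · 3 · 1 · 0
2 · 0 · 2 · 1 · 1 · 3
3 · 2 · 0 · 3 · 2 · 3
0 · 2 · 0 · 1 · 3 · 0
2 · 3 · 3 · 1 · 0 · 1
t=3: 3 · 1 · 2 · 3 · 1 · 0
2 · 1 · 2 · 1 · 1 · 3
3 · 2 · 0 · 3 · 2 · 3
0 · 2 · 0 · 1 · 3 · 0
2 · 3 · 3 · 1 · 0 · 1
t=4: 3 · 1 · 2 · 3 · 1 · 0
2 · 2 · 2 · 1 · 1 · 3
3 · 2 · 0 · 3 · 2 · 3
0 · 2 · 0 · 1 · 3 · 0
2 · 3 · 3 · 1 · 0 · 1
t=5: 3 · 1 · 2 · 3 · 1 · 0
2 · 3 · 2 · 1 · 1 · 3
3 · 2 · 0 · 3 · 2 · 3
0 · 2 · 0 · 1 · 3 · 0
2 · 3 · 3 · 1 · 0 · 1
t=6: 3 · 2 · 2 · 3 · 1 · 0
3 · 0 · 3 · 1 · 1 · 3
3 · 3 · 0 · 3 · 2 · 3
0 · 2 · 0 · 1 · 3 · 0
2 · 3 · 3 · 1 · 0 · 1
t=7: 3 · 2 · 2 · 3 · 1 · 0
3 · 1 · 3 · 1 · 1 · 3
3 · 3 · 0 · 3 · 2 · 3
0 · 2 · 0 · 1 · 3 · 0
2 · 3 · 3 · 1 · 0 · 1
t=8: 3 · 2 · 2 · 3 · 1 · 0
3 · 2 · 3 · 1 · 1 · 3
3 · 3 · 0 · 3 · 2 · 3
0 · 2 · 0 · 1 · 3 · 0
2 · 3 · 3 · 1 · 0 · 1
t=9: 3 · 2 · 2 · 3 · 1 · 0
3 · 3 · 3 · 1 · 1 · 3
3 · 3 · 0 · 3 · 2 · 3
0 · 2 · 0 · 1 · 3 · 0
2 · 3 · 3 · 1 · 0 · 1
t=10: 1 · 2 · 1 · 0 · 2 · 0
3 · 0 · 2 · 3 · 1 · 3
1 · 2 · 2 · 3 · 2 · 3
1 · 3 · 0 · 1 · 3 · 0
2 · 3 · 3 · 1 · 0 · 1
t=11: 1 · 2 · 1 · 0 · 2 · 0
3 · 1 · 2 · 3 · 1 · 3
1 · 2 · 2 · 3 · 2 · 3
1 · 3 · 0 · 1 · 3 · 0
2 · 3 · 3 · 1 · 0 · 1
t=12: 1 · 2 · 1 · 0 · 2 · 0
3 · 2 · 2 · 3 · 1 · 3
1 · 2 · 2 · 3 · 2 · 3
1 · 3 · 0 · 1 · 3 · 0
2 · 3 · 3 · 1 · 0 · 1
t=13: 1 · 2 · 1 · 0 · 2 · 0
3 · 3 · 2 · 3 · 1 · 3
1 · 2 · 2 · 3 · 2 · 3
1 · 3 · 0 · 1 · 3 · 0
2 · 3 · 3 · 1 · 0 · 1
t=14: 2 · 3 · 1 · 0 · 2 · 0
0 · 1 · 3 · 3 · 1 · 3
2 · 3 · 2 · 3 · 2 · 3
1 · 3 · 0 · 1 · 3 · 0
2 · 3 · 3 · 1 · 0 · 1
t=15: 2 · 3 · 1 · 0 · 2 · 0
0 · 2 · 3 · 3 · 1 · 3
2 · 3 · 2 · 3 · 2 · 3
1 · 3 · 0 · 1 · 3 · 0
2 · 3 · 3 · 1 · 0 · 1

2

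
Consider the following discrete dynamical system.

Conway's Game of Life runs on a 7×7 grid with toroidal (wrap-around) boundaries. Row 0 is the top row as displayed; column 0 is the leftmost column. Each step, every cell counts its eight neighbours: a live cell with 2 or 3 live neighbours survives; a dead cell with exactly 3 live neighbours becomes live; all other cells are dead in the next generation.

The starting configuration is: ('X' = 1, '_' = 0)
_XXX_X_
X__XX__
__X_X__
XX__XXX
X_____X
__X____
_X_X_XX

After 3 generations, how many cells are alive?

13

[0] _XXX_X_
X__XX__
__X_X__
XX__XXX
X_____X
__X____
_X_X_XX
[1] _X___X_
_____X_
__X____
_X_XX__
_______
_XX__X_
XX_X_XX
[2] _XX__X_
_______
__XXX__
__XX___
_X_XX__
_XX_XX_
_____X_
[3] _______
_X__X__
__X_X__
_X_____
_X___X_
_XX__X_
___X_XX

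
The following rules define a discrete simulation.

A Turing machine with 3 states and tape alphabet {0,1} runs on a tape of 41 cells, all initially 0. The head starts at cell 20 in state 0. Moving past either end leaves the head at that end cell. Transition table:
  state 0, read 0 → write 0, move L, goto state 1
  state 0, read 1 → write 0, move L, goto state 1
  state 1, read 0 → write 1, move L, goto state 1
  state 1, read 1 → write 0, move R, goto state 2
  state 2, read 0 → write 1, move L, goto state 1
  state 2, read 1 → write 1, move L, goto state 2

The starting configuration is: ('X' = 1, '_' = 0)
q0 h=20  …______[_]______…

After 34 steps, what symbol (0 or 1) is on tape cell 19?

step 0: q0 h=20  …______[_]______…
step 1: q1 h=19  …______[_]______…
step 2: q1 h=18  …______[_]X_____…
step 3: q1 h=17  …______[_]XX____…
step 4: q1 h=16  …______[_]XXX___…
step 5: q1 h=15  …______[_]XXXX__…
step 6: q1 h=14  …______[_]XXXXX_…
step 7: q1 h=13  …______[_]XXXXXX…
step 8: q1 h=12  …______[_]XXXXXX…
step 9: q1 h=11  …______[_]XXXXXX…
step 10: q1 h=10  …______[_]XXXXXX…
step 11: q1 h= 9  …______[_]XXXXXX…
step 12: q1 h= 8  …______[_]XXXXXX…
step 13: q1 h= 7  …______[_]XXXXXX…
step 14: q1 h= 6  |______[_]XXXXXX…
step 15: q1 h= 5  |_____[_]XXXXXX…
step 16: q1 h= 4  |____[_]XXXXXX…
step 17: q1 h= 3  |___[_]XXXXXX…
step 18: q1 h= 2  |__[_]XXXXXX…
step 19: q1 h= 1  |_[_]XXXXXX…
step 20: q1 h= 0  |[_]XXXXXX…
step 21: q1 h= 0  |[X]XXXXXX…
step 22: q2 h= 1  |_[X]XXXXXX…
step 23: q2 h= 0  |[_]XXXXXX…
step 24: q1 h= 0  |[X]XXXXXX…
step 25: q2 h= 1  |_[X]XXXXXX…
step 26: q2 h= 0  |[_]XXXXXX…
step 27: q1 h= 0  |[X]XXXXXX…
step 28: q2 h= 1  |_[X]XXXXXX…
step 29: q2 h= 0  |[_]XXXXXX…
step 30: q1 h= 0  |[X]XXXXXX…
step 31: q2 h= 1  |_[X]XXXXXX…
step 32: q2 h= 0  |[_]XXXXXX…
step 33: q1 h= 0  |[X]XXXXXX…
step 34: q2 h= 1  |_[X]XXXXXX…

1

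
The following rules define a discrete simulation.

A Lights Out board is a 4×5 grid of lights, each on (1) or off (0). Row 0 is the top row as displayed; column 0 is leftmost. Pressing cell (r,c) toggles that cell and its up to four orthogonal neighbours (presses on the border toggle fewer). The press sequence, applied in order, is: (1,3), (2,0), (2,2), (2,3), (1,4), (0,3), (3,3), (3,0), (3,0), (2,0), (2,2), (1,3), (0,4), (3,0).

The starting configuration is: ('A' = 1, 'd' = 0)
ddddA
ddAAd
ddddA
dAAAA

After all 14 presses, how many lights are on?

step 0: ddddA
ddAAd
ddddA
dAAAA
step 1: dddAA
ddddA
dddAA
dAAAA
step 2: dddAA
AdddA
AAdAA
AAAAA
step 3: dddAA
AdAdA
AdAdA
AAdAA
step 4: dddAA
AdAAA
AddAd
AAddA
step 5: dddAd
AdAdd
AddAA
AAddA
step 6: ddAdA
AdAAd
AddAA
AAddA
step 7: ddAdA
AdAAd
AdddA
AAAAd
step 8: ddAdA
AdAAd
ddddA
ddAAd
step 9: ddAdA
AdAAd
AdddA
AAAAd
step 10: ddAdA
ddAAd
dAddA
dAAAd
step 11: ddAdA
dddAd
ddAAA
dAdAd
step 12: ddAAA
ddAdA
ddAdA
dAdAd
step 13: ddAdd
ddAdd
ddAdA
dAdAd
step 14: ddAdd
ddAdd
AdAdA
AddAd

7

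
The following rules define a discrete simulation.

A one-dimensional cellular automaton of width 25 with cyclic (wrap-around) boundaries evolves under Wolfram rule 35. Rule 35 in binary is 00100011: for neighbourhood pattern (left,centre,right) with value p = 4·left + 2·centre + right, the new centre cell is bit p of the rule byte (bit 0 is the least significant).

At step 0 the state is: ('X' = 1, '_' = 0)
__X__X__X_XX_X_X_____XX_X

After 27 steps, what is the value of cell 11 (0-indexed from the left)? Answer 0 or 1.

0

step 0: __X__X__X_XX_X_X_____XX_X
step 1: _X__X__X_X__X_X__XXXX__X_
step 2: X__X__X_X__X_X__X_____X__
step 3: __X__X_X__X_X__X__XXXX__X
step 4: _X__X_X__X_X__X__X_____X_
step 5: X__X_X__X_X__X__X__XXXX__
step 6: __X_X__X_X__X__X__X_____X
step 7: _X_X__X_X__X__X__X__XXXX_
step 8: X_X__X_X__X__X__X__X_____
step 9: _X__X_X__X__X__X__X__XXXX
step 10: X__X_X__X__X__X__X__X____
step 11: __X_X__X__X__X__X__X__XXX
step 12: _X_X__X__X__X__X__X__X___
step 13: X_X__X__X__X__X__X__X__XX
step 14: _X__X__X__X__X__X__X__X__
step 15: X__X__X__X__X__X__X__X__X
step 16: __X__X__X__X__X__X__X__X_
step 17: XX__X__X__X__X__X__X__X__
step 18: ___X__X__X__X__X__X__X__X
step 19: _XX__X__X__X__X__X__X__X_
step 20: X___X__X__X__X__X__X__X__
step 21: __XX__X__X__X__X__X__X__X
step 22: _X___X__X__X__X__X__X__X_
step 23: X__XX__X__X__X__X__X__X__
step 24: __X___X__X__X__X__X__X__X
step 25: _X__XX__X__X__X__X__X__X_
step 26: X__X___X__X__X__X__X__X__
step 27: __X__XX__X__X__X__X__X__X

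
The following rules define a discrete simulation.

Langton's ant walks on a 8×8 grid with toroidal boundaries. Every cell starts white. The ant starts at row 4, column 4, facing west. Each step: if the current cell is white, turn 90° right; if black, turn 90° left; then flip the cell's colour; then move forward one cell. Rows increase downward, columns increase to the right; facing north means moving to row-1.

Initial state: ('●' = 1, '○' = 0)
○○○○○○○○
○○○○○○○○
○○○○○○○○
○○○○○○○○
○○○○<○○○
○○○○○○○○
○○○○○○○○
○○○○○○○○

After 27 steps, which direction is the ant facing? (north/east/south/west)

south

[0] ○○○○○○○○
○○○○○○○○
○○○○○○○○
○○○○○○○○
○○○○<○○○
○○○○○○○○
○○○○○○○○
○○○○○○○○
[1] ○○○○○○○○
○○○○○○○○
○○○○○○○○
○○○○^○○○
○○○○●○○○
○○○○○○○○
○○○○○○○○
○○○○○○○○
[2] ○○○○○○○○
○○○○○○○○
○○○○○○○○
○○○○●>○○
○○○○●○○○
○○○○○○○○
○○○○○○○○
○○○○○○○○
[3] ○○○○○○○○
○○○○○○○○
○○○○○○○○
○○○○●●○○
○○○○●v○○
○○○○○○○○
○○○○○○○○
○○○○○○○○
[4] ○○○○○○○○
○○○○○○○○
○○○○○○○○
○○○○●●○○
○○○○<●○○
○○○○○○○○
○○○○○○○○
○○○○○○○○
[5] ○○○○○○○○
○○○○○○○○
○○○○○○○○
○○○○●●○○
○○○○○●○○
○○○○v○○○
○○○○○○○○
○○○○○○○○
[6] ○○○○○○○○
○○○○○○○○
○○○○○○○○
○○○○●●○○
○○○○○●○○
○○○<●○○○
○○○○○○○○
○○○○○○○○
[7] ○○○○○○○○
○○○○○○○○
○○○○○○○○
○○○○●●○○
○○○^○●○○
○○○●●○○○
○○○○○○○○
○○○○○○○○
[8] ○○○○○○○○
○○○○○○○○
○○○○○○○○
○○○○●●○○
○○○●>●○○
○○○●●○○○
○○○○○○○○
○○○○○○○○
[9] ○○○○○○○○
○○○○○○○○
○○○○○○○○
○○○○●●○○
○○○●●●○○
○○○●v○○○
○○○○○○○○
○○○○○○○○
[10] ○○○○○○○○
○○○○○○○○
○○○○○○○○
○○○○●●○○
○○○●●●○○
○○○●○>○○
○○○○○○○○
○○○○○○○○
[11] ○○○○○○○○
○○○○○○○○
○○○○○○○○
○○○○●●○○
○○○●●●○○
○○○●○●○○
○○○○○v○○
○○○○○○○○
[12] ○○○○○○○○
○○○○○○○○
○○○○○○○○
○○○○●●○○
○○○●●●○○
○○○●○●○○
○○○○<●○○
○○○○○○○○
[13] ○○○○○○○○
○○○○○○○○
○○○○○○○○
○○○○●●○○
○○○●●●○○
○○○●^●○○
○○○○●●○○
○○○○○○○○
[14] ○○○○○○○○
○○○○○○○○
○○○○○○○○
○○○○●●○○
○○○●●●○○
○○○●●>○○
○○○○●●○○
○○○○○○○○
[15] ○○○○○○○○
○○○○○○○○
○○○○○○○○
○○○○●●○○
○○○●●^○○
○○○●●○○○
○○○○●●○○
○○○○○○○○
[16] ○○○○○○○○
○○○○○○○○
○○○○○○○○
○○○○●●○○
○○○●<○○○
○○○●●○○○
○○○○●●○○
○○○○○○○○
[17] ○○○○○○○○
○○○○○○○○
○○○○○○○○
○○○○●●○○
○○○●○○○○
○○○●v○○○
○○○○●●○○
○○○○○○○○
[18] ○○○○○○○○
○○○○○○○○
○○○○○○○○
○○○○●●○○
○○○●○○○○
○○○●○>○○
○○○○●●○○
○○○○○○○○
[19] ○○○○○○○○
○○○○○○○○
○○○○○○○○
○○○○●●○○
○○○●○○○○
○○○●○●○○
○○○○●v○○
○○○○○○○○
[20] ○○○○○○○○
○○○○○○○○
○○○○○○○○
○○○○●●○○
○○○●○○○○
○○○●○●○○
○○○○●○>○
○○○○○○○○
[21] ○○○○○○○○
○○○○○○○○
○○○○○○○○
○○○○●●○○
○○○●○○○○
○○○●○●○○
○○○○●○●○
○○○○○○v○
[22] ○○○○○○○○
○○○○○○○○
○○○○○○○○
○○○○●●○○
○○○●○○○○
○○○●○●○○
○○○○●○●○
○○○○○<●○
[23] ○○○○○○○○
○○○○○○○○
○○○○○○○○
○○○○●●○○
○○○●○○○○
○○○●○●○○
○○○○●^●○
○○○○○●●○
[24] ○○○○○○○○
○○○○○○○○
○○○○○○○○
○○○○●●○○
○○○●○○○○
○○○●○●○○
○○○○●●>○
○○○○○●●○
[25] ○○○○○○○○
○○○○○○○○
○○○○○○○○
○○○○●●○○
○○○●○○○○
○○○●○●^○
○○○○●●○○
○○○○○●●○
[26] ○○○○○○○○
○○○○○○○○
○○○○○○○○
○○○○●●○○
○○○●○○○○
○○○●○●●>
○○○○●●○○
○○○○○●●○
[27] ○○○○○○○○
○○○○○○○○
○○○○○○○○
○○○○●●○○
○○○●○○○○
○○○●○●●●
○○○○●●○v
○○○○○●●○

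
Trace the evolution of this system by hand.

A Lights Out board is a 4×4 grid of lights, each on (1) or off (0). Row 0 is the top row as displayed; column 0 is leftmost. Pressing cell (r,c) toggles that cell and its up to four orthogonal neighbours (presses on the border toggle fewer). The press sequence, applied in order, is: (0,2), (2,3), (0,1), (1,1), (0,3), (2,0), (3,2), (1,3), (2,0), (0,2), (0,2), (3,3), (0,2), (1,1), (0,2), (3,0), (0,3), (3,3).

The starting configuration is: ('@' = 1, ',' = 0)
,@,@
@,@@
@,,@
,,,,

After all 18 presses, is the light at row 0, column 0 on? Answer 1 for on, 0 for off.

t=0: ,@,@
@,@@
@,,@
,,,,
t=1: ,,@,
@,,@
@,,@
,,,,
t=2: ,,@,
@,,,
@,@,
,,,@
t=3: @@,,
@@,,
@,@,
,,,@
t=4: @,,,
,,@,
@@@,
,,,@
t=5: @,@@
,,@@
@@@,
,,,@
t=6: @,@@
@,@@
,,@,
@,,@
t=7: @,@@
@,@@
,,,,
@@@,
t=8: @,@,
@,,,
,,,@
@@@,
t=9: @,@,
,,,,
@@,@
,@@,
t=10: @@,@
,,@,
@@,@
,@@,
t=11: @,@,
,,,,
@@,@
,@@,
t=12: @,@,
,,,,
@@,,
,@,@
t=13: @@,@
,,@,
@@,,
,@,@
t=14: @,,@
@@,,
@,,,
,@,@
t=15: @@@,
@@@,
@,,,
,@,@
t=16: @@@,
@@@,
,,,,
@,,@
t=17: @@,@
@@@@
,,,,
@,,@
t=18: @@,@
@@@@
,,,@
@,@,

1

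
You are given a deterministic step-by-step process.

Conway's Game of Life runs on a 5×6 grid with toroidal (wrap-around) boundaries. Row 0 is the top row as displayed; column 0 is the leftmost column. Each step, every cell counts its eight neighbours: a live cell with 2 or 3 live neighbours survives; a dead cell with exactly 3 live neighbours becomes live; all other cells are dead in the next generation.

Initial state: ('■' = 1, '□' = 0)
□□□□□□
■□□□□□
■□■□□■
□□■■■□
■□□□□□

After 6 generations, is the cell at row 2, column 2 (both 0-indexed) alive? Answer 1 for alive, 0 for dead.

1

[0] □□□□□□
■□□□□□
■□■□□■
□□■■■□
■□□□□□
[1] □□□□□□
■■□□□■
■□■□■■
■□■■■□
□□□■□□
[2] ■□□□□□
□■□□■□
□□■□□□
■□■□□□
□□■■■□
[3] □■■□■■
□■□□□□
□□■■□□
□□■□□□
□□■■□■
[4] □■□□■■
■■□□■□
□■■■□□
□■□□■□
■□□□□■
[5] □■□□■□
□□□□■□
□□□■■■
□■□■■■
□■□□□□
[6] □□□□□□
□□□□□□
■□■□□□
□□□■□■
□■□■□■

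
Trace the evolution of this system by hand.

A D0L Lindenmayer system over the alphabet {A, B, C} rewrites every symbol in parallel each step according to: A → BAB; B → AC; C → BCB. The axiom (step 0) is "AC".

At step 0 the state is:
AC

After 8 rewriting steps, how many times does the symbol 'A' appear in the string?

t=0: AC
t=1: BABBCB
t=2: ACBABACACBCBAC
t=3: BABBCBACBABACBABBCBBABBCBACBCBACBABBCB
t=4: ACBABACACBCBACBABBCBACBABACBABBCBACBABACACBCBACACBABACACBCBACBABBCBACBCBACBABBCBACBABACACBCBAC
t=5: BABBCBACBABACBABBCBBABBCBACBCBACBABBCBACBABACACBCBACBABBCB…BABBCBACBABACACBCBACBABBCBACBABACBABBCBBABBCBACBCBACBABBCB  (len 246)
t=6: ACBABACACBCBACBABBCBACBABACBABBCBACBABACACBCBACACBABACACBC…ABACACBCBACACBABACACBCBACBABBCBACBCBACBABBCBACBABACACBCBAC  (len 622)
t=7: BABBCBACBABACBABBCBBABBCBACBCBACBABBCBACBABACACBCBACBABBCB…BABBCBACBABACACBCBACBABBCBACBABACBABBCBBABBCBACBCBACBABBCB  (len 1606)
t=8: ACBABACACBCBACBABBCBACBABACBABBCBACBABACACBCBACACBABACACBC…ABACACBCBACACBABACACBCBACBABBCBACBCBACBABBCBACBABACACBCBAC  (len 4094)

1165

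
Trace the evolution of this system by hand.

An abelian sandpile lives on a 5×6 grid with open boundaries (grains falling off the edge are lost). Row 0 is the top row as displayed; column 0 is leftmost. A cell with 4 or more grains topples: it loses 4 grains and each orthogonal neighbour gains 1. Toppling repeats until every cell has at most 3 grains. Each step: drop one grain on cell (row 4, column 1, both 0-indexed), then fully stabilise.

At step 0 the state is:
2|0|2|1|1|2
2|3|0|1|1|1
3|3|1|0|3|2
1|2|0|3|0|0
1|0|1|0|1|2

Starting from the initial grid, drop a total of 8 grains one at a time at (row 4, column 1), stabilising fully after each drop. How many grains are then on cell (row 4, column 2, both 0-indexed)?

step 0: 2|0|2|1|1|2
2|3|0|1|1|1
3|3|1|0|3|2
1|2|0|3|0|0
1|0|1|0|1|2
step 1: 2|0|2|1|1|2
2|3|0|1|1|1
3|3|1|0|3|2
1|2|0|3|0|0
1|1|1|0|1|2
step 2: 2|0|2|1|1|2
2|3|0|1|1|1
3|3|1|0|3|2
1|2|0|3|0|0
1|2|1|0|1|2
step 3: 2|0|2|1|1|2
2|3|0|1|1|1
3|3|1|0|3|2
1|2|0|3|0|0
1|3|1|0|1|2
step 4: 2|0|2|1|1|2
2|3|0|1|1|1
3|3|1|0|3|2
1|3|0|3|0|0
2|0|2|0|1|2
step 5: 2|0|2|1|1|2
2|3|0|1|1|1
3|3|1|0|3|2
1|3|0|3|0|0
2|1|2|0|1|2
step 6: 2|0|2|1|1|2
2|3|0|1|1|1
3|3|1|0|3|2
1|3|0|3|0|0
2|2|2|0|1|2
step 7: 2|0|2|1|1|2
2|3|0|1|1|1
3|3|1|0|3|2
1|3|0|3|0|0
2|3|2|0|1|2
step 8: 3|1|2|1|1|2
0|1|1|1|1|1
1|2|2|0|3|2
3|1|1|3|0|0
3|1|3|0|1|2

3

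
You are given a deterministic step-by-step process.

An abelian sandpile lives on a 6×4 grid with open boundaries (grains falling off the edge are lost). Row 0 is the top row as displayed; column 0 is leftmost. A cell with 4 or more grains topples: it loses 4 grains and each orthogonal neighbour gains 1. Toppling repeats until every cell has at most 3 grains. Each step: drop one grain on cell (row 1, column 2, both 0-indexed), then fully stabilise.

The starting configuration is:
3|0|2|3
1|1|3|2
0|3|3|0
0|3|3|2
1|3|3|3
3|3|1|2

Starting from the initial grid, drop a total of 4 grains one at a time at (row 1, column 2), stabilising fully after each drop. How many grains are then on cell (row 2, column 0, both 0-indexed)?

1

[0] 3|0|2|3
1|1|3|2
0|3|3|0
0|3|3|2
1|3|3|3
3|3|1|2
[1] 3|0|3|3
1|3|1|3
1|1|2|2
1|2|3|0
3|2|2|1
0|1|3|3
[2] 3|0|3|3
1|3|2|3
1|1|2|2
1|2|3|0
3|2|2|1
0|1|3|3
[3] 3|0|3|3
1|3|3|3
1|1|2|2
1|2|3|0
3|2|2|1
0|1|3|3
[4] 3|2|1|1
2|0|3|1
1|2|3|3
1|2|3|0
3|2|2|1
0|1|3|3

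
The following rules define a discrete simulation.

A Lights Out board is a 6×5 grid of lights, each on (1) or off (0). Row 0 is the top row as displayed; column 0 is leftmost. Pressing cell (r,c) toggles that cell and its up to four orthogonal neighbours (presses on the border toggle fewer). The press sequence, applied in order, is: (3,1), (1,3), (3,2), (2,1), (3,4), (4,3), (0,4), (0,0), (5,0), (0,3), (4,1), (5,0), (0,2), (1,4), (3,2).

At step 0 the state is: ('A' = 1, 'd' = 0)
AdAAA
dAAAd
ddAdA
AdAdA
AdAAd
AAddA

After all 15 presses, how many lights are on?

13

step 0: AdAAA
dAAAd
ddAdA
AdAdA
AdAAd
AAddA
step 1: AdAAA
dAAAd
dAAdA
dAddA
AAAAd
AAddA
step 2: AdAdA
dAddA
dAAAA
dAddA
AAAAd
AAddA
step 3: AdAdA
dAddA
dAdAA
ddAAA
AAdAd
AAddA
step 4: AdAdA
ddddA
AdAAA
dAAAA
AAdAd
AAddA
step 5: AdAdA
ddddA
AdAAd
dAAdd
AAdAA
AAddA
step 6: AdAdA
ddddA
AdAAd
dAAAd
AAAdd
AAdAA
step 7: AdAAd
ddddd
AdAAd
dAAAd
AAAdd
AAdAA
step 8: dAAAd
Adddd
AdAAd
dAAAd
AAAdd
AAdAA
step 9: dAAAd
Adddd
AdAAd
dAAAd
dAAdd
dddAA
step 10: dAddA
AddAd
AdAAd
dAAAd
dAAdd
dddAA
step 11: dAddA
AddAd
AdAAd
ddAAd
Adddd
dAdAA
step 12: dAddA
AddAd
AdAAd
ddAAd
ddddd
AddAA
step 13: ddAAA
AdAAd
AdAAd
ddAAd
ddddd
AddAA
step 14: ddAAd
AdAdA
AdAAA
ddAAd
ddddd
AddAA
step 15: ddAAd
AdAdA
AddAA
dAddd
ddAdd
AddAA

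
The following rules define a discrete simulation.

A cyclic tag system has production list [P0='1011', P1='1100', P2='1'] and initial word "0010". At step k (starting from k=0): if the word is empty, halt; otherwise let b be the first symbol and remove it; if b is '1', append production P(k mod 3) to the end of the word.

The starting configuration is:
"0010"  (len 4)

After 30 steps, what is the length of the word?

31

step 0: "0010"  (len 4)
step 1: "010"  (len 3)
step 2: "10"  (len 2)
step 3: "01"  (len 2)
step 4: "1"  (len 1)
step 5: "1100"  (len 4)
step 6: "1001"  (len 4)
step 7: "0011011"  (len 7)
step 8: "011011"  (len 6)
step 9: "11011"  (len 5)
step 10: "10111011"  (len 8)
step 11: "01110111100"  (len 11)
step 12: "1110111100"  (len 10)
step 13: "1101111001011"  (len 13)
step 14: "1011110010111100"  (len 16)
step 15: "0111100101111001"  (len 16)
step 16: "111100101111001"  (len 15)
step 17: "111001011110011100"  (len 18)
step 18: "110010111100111001"  (len 18)
step 19: "100101111001110011011"  (len 21)
step 20: "001011110011100110111100"  (len 24)
step 21: "01011110011100110111100"  (len 23)
step 22: "1011110011100110111100"  (len 22)
step 23: "0111100111001101111001100"  (len 25)
step 24: "111100111001101111001100"  (len 24)
step 25: "111001110011011110011001011"  (len 27)
step 26: "110011100110111100110010111100"  (len 30)
step 27: "100111001101111001100101111001"  (len 30)
step 28: "001110011011110011001011110011011"  (len 33)
step 29: "01110011011110011001011110011011"  (len 32)
step 30: "1110011011110011001011110011011"  (len 31)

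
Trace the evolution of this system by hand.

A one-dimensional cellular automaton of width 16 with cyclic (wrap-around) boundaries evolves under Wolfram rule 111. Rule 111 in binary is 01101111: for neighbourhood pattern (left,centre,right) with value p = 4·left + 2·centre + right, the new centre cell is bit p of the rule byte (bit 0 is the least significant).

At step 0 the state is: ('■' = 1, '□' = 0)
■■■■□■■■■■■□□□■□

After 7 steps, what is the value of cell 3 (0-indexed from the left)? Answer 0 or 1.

1

k=0  ■■■■□■■■■■■□□□■□
k=1  ■□□■■■□□□□■□■■■■
k=2  ■□■■□■□■■■■■■□□□
k=3  ■■■■■■■■□□□□■□■■
k=4  □□□□□□□■□■■■■■■□
k=5  ■■■■■■■■■■□□□□■□
k=6  ■□□□□□□□□■□■■■■■
k=7  ■□■■■■■■■■■■□□□□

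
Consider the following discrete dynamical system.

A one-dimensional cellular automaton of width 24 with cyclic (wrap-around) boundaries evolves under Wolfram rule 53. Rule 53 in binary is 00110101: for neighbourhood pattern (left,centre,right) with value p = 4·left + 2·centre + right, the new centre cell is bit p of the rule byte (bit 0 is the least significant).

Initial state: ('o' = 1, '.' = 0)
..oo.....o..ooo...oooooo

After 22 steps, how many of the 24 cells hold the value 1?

13

t=0: ..oo.....o..ooo...oooooo
t=1: o...oooo.oo....oo.......
t=2: ooo.....o..ooo...oooooo.
t=3: ...oooo.oo....oo.......o
t=4: oo.....o..ooo...oooooo.o
t=5: ..oooo.oo....oo.......o.
t=6: o.....o..ooo...oooooo.oo
t=7: .oooo.oo....oo.......o..
t=8: .....o..ooo...oooooo.ooo
t=9: oooo.oo....oo.......o...
t=10: ....o..ooo...oooooo.ooo.
t=11: ooo.oo....oo.......o...o
t=12: ...o..ooo...oooooo.ooo..
t=13: oo.oo....oo.......o...oo
t=14: ..o..ooo...oooooo.ooo...
t=15: o.oo....oo.......o...ooo
t=16: .o..ooo...oooooo.ooo....
t=17: .oo....oo.......o...oooo
t=18: o..ooo...oooooo.ooo.....
t=19: oo....oo.......o...oooo.
t=20: ..ooo...oooooo.ooo.....o
t=21: o....oo.......o...oooo.o
t=22: .ooo...oooooo.ooo.....o.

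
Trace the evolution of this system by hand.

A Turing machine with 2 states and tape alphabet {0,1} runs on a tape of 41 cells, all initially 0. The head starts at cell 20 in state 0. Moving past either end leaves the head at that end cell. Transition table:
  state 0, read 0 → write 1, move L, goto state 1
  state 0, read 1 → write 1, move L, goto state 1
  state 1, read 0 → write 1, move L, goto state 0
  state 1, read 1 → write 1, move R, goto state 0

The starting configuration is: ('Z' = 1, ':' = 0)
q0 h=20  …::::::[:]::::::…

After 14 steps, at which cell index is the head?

t=0: q0 h=20  …::::::[:]::::::…
t=1: q1 h=19  …::::::[:]Z:::::…
t=2: q0 h=18  …::::::[:]ZZ::::…
t=3: q1 h=17  …::::::[:]ZZZ:::…
t=4: q0 h=16  …::::::[:]ZZZZ::…
t=5: q1 h=15  …::::::[:]ZZZZZ:…
t=6: q0 h=14  …::::::[:]ZZZZZZ…
t=7: q1 h=13  …::::::[:]ZZZZZZ…
t=8: q0 h=12  …::::::[:]ZZZZZZ…
t=9: q1 h=11  …::::::[:]ZZZZZZ…
t=10: q0 h=10  …::::::[:]ZZZZZZ…
t=11: q1 h= 9  …::::::[:]ZZZZZZ…
t=12: q0 h= 8  …::::::[:]ZZZZZZ…
t=13: q1 h= 7  …::::::[:]ZZZZZZ…
t=14: q0 h= 6  |::::::[:]ZZZZZZ…

6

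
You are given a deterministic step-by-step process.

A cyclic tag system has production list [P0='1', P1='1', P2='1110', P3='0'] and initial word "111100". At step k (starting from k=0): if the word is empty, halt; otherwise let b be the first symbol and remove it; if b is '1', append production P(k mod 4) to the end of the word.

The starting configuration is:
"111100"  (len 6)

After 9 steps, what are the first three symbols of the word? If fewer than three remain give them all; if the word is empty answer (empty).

k=0  "111100"  (len 6)
k=1  "111001"  (len 6)
k=2  "110011"  (len 6)
k=3  "100111110"  (len 9)
k=4  "001111100"  (len 9)
k=5  "01111100"  (len 8)
k=6  "1111100"  (len 7)
k=7  "1111001110"  (len 10)
k=8  "1110011100"  (len 10)
k=9  "1100111001"  (len 10)

110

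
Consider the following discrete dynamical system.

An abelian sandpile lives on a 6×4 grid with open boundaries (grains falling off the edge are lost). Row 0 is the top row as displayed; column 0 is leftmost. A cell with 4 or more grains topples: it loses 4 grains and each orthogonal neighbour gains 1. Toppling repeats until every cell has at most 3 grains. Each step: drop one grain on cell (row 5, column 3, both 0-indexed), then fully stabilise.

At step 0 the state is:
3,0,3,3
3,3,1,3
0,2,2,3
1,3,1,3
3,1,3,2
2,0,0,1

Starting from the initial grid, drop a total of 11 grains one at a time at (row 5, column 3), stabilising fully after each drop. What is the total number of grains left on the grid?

43

0) 3,0,3,3
3,3,1,3
0,2,2,3
1,3,1,3
3,1,3,2
2,0,0,1
1) 3,0,3,3
3,3,1,3
0,2,2,3
1,3,1,3
3,1,3,2
2,0,0,2
2) 3,0,3,3
3,3,1,3
0,2,2,3
1,3,1,3
3,1,3,2
2,0,0,3
3) 3,0,3,3
3,3,1,3
0,2,2,3
1,3,1,3
3,1,3,3
2,0,1,0
4) 3,0,3,3
3,3,1,3
0,2,2,3
1,3,1,3
3,1,3,3
2,0,1,1
5) 3,0,3,3
3,3,1,3
0,2,2,3
1,3,1,3
3,1,3,3
2,0,1,2
6) 3,0,3,3
3,3,1,3
0,2,2,3
1,3,1,3
3,1,3,3
2,0,1,3
7) 3,1,0,1
3,3,3,1
0,2,3,1
1,3,3,1
3,2,0,2
2,0,3,1
8) 3,1,0,1
3,3,3,1
0,2,3,1
1,3,3,1
3,2,0,2
2,0,3,2
9) 3,1,0,1
3,3,3,1
0,2,3,1
1,3,3,1
3,2,0,2
2,0,3,3
10) 3,1,0,1
3,3,3,1
0,2,3,1
1,3,3,1
3,2,1,3
2,1,0,1
11) 3,1,0,1
3,3,3,1
0,2,3,1
1,3,3,1
3,2,1,3
2,1,0,2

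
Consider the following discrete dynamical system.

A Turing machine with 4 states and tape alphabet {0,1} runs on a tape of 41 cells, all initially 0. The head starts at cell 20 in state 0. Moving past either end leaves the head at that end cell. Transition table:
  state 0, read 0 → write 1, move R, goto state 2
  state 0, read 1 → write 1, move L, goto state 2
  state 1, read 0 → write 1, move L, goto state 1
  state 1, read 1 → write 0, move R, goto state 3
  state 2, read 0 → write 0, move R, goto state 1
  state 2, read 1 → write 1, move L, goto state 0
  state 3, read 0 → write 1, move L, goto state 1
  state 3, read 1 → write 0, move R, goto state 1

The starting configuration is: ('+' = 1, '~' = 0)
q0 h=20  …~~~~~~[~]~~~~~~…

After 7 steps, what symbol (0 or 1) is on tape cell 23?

0

gen 0: q0 h=20  …~~~~~~[~]~~~~~~…
gen 1: q2 h=21  …~~~~~+[~]~~~~~~…
gen 2: q1 h=22  …~~~~+~[~]~~~~~~…
gen 3: q1 h=21  …~~~~~+[~]+~~~~~…
gen 4: q1 h=20  …~~~~~~[+]++~~~~…
gen 5: q3 h=21  …~~~~~~[+]+~~~~~…
gen 6: q1 h=22  …~~~~~~[+]~~~~~~…
gen 7: q3 h=23  …~~~~~~[~]~~~~~~…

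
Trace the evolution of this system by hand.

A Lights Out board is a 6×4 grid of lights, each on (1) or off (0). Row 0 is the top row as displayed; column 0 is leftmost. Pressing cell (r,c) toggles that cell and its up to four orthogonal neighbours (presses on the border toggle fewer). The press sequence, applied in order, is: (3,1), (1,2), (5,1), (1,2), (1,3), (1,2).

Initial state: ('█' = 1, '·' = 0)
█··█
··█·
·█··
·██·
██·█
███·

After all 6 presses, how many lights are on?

10

k=0  █··█
··█·
·█··
·██·
██·█
███·
k=1  █··█
··█·
····
█···
█··█
███·
k=2  █·██
·█·█
··█·
█···
█··█
███·
k=3  █·██
·█·█
··█·
█···
██·█
····
k=4  █··█
··█·
····
█···
██·█
····
k=5  █···
···█
···█
█···
██·█
····
k=6  █·█·
·██·
··██
█···
██·█
····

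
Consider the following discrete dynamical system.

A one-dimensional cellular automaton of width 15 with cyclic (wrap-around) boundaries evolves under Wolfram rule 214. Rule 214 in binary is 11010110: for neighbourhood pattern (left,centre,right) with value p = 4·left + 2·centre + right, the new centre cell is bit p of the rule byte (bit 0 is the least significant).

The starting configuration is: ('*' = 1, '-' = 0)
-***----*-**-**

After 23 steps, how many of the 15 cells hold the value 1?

0) -***----*-**-**
1) --***--**--*--*
2) **-****-*******
3) **--***--******
4) ****-****-*****
5) ****--***--****
6) ******-****-***
7) ******--***--**
8) ********-****-*
9) ********--***--
10) -*********-****
11) --********--***
12) **-*********-**
13) **--********--*
14) ****-*********-
15) -***--********-
16) *-****-********
17) *--***--*******
18) ***-****-******
19) ***--***--*****
20) *****-****-****
21) *****--***--***
22) *******-****-**
23) *******--***--*

11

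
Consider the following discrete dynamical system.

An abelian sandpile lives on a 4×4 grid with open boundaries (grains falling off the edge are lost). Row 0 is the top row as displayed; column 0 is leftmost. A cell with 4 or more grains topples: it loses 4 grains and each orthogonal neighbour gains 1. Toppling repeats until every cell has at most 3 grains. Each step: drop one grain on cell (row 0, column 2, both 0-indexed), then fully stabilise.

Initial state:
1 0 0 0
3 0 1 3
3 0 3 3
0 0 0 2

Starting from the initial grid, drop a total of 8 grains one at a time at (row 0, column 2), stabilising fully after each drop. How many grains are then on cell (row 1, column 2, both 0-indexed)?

3

[0] 1 0 0 0
3 0 1 3
3 0 3 3
0 0 0 2
[1] 1 0 1 0
3 0 1 3
3 0 3 3
0 0 0 2
[2] 1 0 2 0
3 0 1 3
3 0 3 3
0 0 0 2
[3] 1 0 3 0
3 0 1 3
3 0 3 3
0 0 0 2
[4] 1 1 0 1
3 0 2 3
3 0 3 3
0 0 0 2
[5] 1 1 1 1
3 0 2 3
3 0 3 3
0 0 0 2
[6] 1 1 2 1
3 0 2 3
3 0 3 3
0 0 0 2
[7] 1 1 3 1
3 0 2 3
3 0 3 3
0 0 0 2
[8] 1 2 0 2
3 0 3 3
3 0 3 3
0 0 0 2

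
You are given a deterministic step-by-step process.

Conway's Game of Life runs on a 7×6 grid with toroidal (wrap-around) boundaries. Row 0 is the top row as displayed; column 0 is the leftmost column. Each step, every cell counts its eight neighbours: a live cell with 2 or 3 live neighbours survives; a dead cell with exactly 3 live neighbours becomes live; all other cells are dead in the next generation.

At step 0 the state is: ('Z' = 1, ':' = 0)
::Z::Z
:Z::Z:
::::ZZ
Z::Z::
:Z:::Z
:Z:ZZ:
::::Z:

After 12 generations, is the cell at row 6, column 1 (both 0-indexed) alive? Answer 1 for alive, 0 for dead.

1

k=0  ::Z::Z
:Z::Z:
::::ZZ
Z::Z::
:Z:::Z
:Z:ZZ:
::::Z:
k=1  :::ZZZ
Z::ZZ:
Z::ZZZ
Z:::::
:Z:Z:Z
Z:ZZZZ
::Z:ZZ
k=2  Z:Z:::
Z:Z:::
ZZ:Z::
:ZZZ::
:Z:Z::
::::::
:ZZ:::
k=3  Z:ZZ::
Z:ZZ:Z
Z::Z::
:::ZZ:
:Z:Z::
:Z::::
:ZZ:::
k=4  Z:::ZZ
Z::::Z
ZZ::::
:::ZZ:
:::ZZ:
ZZ::::
Z::Z::
k=5  :Z::Z:
::::Z:
ZZ::Z:
::ZZZZ
::ZZZZ
ZZZZZZ
::::Z:
k=6  :::ZZZ
ZZ:ZZ:
ZZZ:::
::::::
::::::
ZZ::::
::::::
k=7  Z:ZZ:Z
::::::
Z:ZZ:Z
:Z::::
::::::
::::::
Z:::ZZ
k=8  ZZ:Z::
::::::
ZZZ:::
ZZZ:::
::::::
:::::Z
ZZ:ZZ:
k=9  ZZ:ZZZ
::::::
Z:Z:::
Z:Z:::
ZZ::::
Z:::ZZ
:Z:ZZ:
k=10  ZZ:Z:Z
::ZZZ:
::::::
Z:Z::Z
::::::
::ZZZ:
:Z::::
k=11  ZZ:Z:Z
ZZZZZZ
:ZZ:ZZ
::::::
:ZZ:ZZ
::ZZ::
:Z:::Z
k=12  :::Z::
::::::
::::::
::::::
:ZZ:Z:
:::Z:Z
:Z:Z:Z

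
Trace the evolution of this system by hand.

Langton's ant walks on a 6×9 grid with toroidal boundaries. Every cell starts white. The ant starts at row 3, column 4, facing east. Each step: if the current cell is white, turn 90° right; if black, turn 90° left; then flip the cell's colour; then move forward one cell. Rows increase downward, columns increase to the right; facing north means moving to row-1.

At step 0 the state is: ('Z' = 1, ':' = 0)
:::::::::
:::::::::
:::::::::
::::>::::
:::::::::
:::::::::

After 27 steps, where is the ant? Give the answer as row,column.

1,1

k=0  :::::::::
:::::::::
:::::::::
::::>::::
:::::::::
:::::::::
k=1  :::::::::
:::::::::
:::::::::
::::Z::::
::::v::::
:::::::::
k=2  :::::::::
:::::::::
:::::::::
::::Z::::
:::<Z::::
:::::::::
k=3  :::::::::
:::::::::
:::::::::
:::^Z::::
:::ZZ::::
:::::::::
k=4  :::::::::
:::::::::
:::::::::
:::Z>::::
:::ZZ::::
:::::::::
k=5  :::::::::
:::::::::
::::^::::
:::Z:::::
:::ZZ::::
:::::::::
k=6  :::::::::
:::::::::
::::Z>:::
:::Z:::::
:::ZZ::::
:::::::::
k=7  :::::::::
:::::::::
::::ZZ:::
:::Z:v:::
:::ZZ::::
:::::::::
k=8  :::::::::
:::::::::
::::ZZ:::
:::Z<Z:::
:::ZZ::::
:::::::::
k=9  :::::::::
:::::::::
::::^Z:::
:::ZZZ:::
:::ZZ::::
:::::::::
k=10  :::::::::
:::::::::
:::<:Z:::
:::ZZZ:::
:::ZZ::::
:::::::::
k=11  :::::::::
:::^:::::
:::Z:Z:::
:::ZZZ:::
:::ZZ::::
:::::::::
k=12  :::::::::
:::Z>::::
:::Z:Z:::
:::ZZZ:::
:::ZZ::::
:::::::::
k=13  :::::::::
:::ZZ::::
:::ZvZ:::
:::ZZZ:::
:::ZZ::::
:::::::::
k=14  :::::::::
:::ZZ::::
:::<ZZ:::
:::ZZZ:::
:::ZZ::::
:::::::::
k=15  :::::::::
:::ZZ::::
::::ZZ:::
:::vZZ:::
:::ZZ::::
:::::::::
k=16  :::::::::
:::ZZ::::
::::ZZ:::
::::>Z:::
:::ZZ::::
:::::::::
k=17  :::::::::
:::ZZ::::
::::^Z:::
:::::Z:::
:::ZZ::::
:::::::::
k=18  :::::::::
:::ZZ::::
:::<:Z:::
:::::Z:::
:::ZZ::::
:::::::::
k=19  :::::::::
:::^Z::::
:::Z:Z:::
:::::Z:::
:::ZZ::::
:::::::::
k=20  :::::::::
::<:Z::::
:::Z:Z:::
:::::Z:::
:::ZZ::::
:::::::::
k=21  ::^::::::
::Z:Z::::
:::Z:Z:::
:::::Z:::
:::ZZ::::
:::::::::
k=22  ::Z>:::::
::Z:Z::::
:::Z:Z:::
:::::Z:::
:::ZZ::::
:::::::::
k=23  ::ZZ:::::
::ZvZ::::
:::Z:Z:::
:::::Z:::
:::ZZ::::
:::::::::
k=24  ::ZZ:::::
::<ZZ::::
:::Z:Z:::
:::::Z:::
:::ZZ::::
:::::::::
k=25  ::ZZ:::::
:::ZZ::::
::vZ:Z:::
:::::Z:::
:::ZZ::::
:::::::::
k=26  ::ZZ:::::
:::ZZ::::
:<ZZ:Z:::
:::::Z:::
:::ZZ::::
:::::::::
k=27  ::ZZ:::::
:^:ZZ::::
:ZZZ:Z:::
:::::Z:::
:::ZZ::::
:::::::::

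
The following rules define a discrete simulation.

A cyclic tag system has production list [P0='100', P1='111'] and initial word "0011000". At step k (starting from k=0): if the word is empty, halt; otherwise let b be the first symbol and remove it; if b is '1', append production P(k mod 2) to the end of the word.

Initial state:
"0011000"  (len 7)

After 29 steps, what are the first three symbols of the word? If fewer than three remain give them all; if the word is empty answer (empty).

001

gen 0: "0011000"  (len 7)
gen 1: "011000"  (len 6)
gen 2: "11000"  (len 5)
gen 3: "1000100"  (len 7)
gen 4: "000100111"  (len 9)
gen 5: "00100111"  (len 8)
gen 6: "0100111"  (len 7)
gen 7: "100111"  (len 6)
gen 8: "00111111"  (len 8)
gen 9: "0111111"  (len 7)
gen 10: "111111"  (len 6)
gen 11: "11111100"  (len 8)
gen 12: "1111100111"  (len 10)
gen 13: "111100111100"  (len 12)
gen 14: "11100111100111"  (len 14)
gen 15: "1100111100111100"  (len 16)
gen 16: "100111100111100111"  (len 18)
gen 17: "00111100111100111100"  (len 20)
gen 18: "0111100111100111100"  (len 19)
gen 19: "111100111100111100"  (len 18)
gen 20: "11100111100111100111"  (len 20)
gen 21: "1100111100111100111100"  (len 22)
gen 22: "100111100111100111100111"  (len 24)
gen 23: "00111100111100111100111100"  (len 26)
gen 24: "0111100111100111100111100"  (len 25)
gen 25: "111100111100111100111100"  (len 24)
gen 26: "11100111100111100111100111"  (len 26)
gen 27: "1100111100111100111100111100"  (len 28)
gen 28: "100111100111100111100111100111"  (len 30)
gen 29: "00111100111100111100111100111100"  (len 32)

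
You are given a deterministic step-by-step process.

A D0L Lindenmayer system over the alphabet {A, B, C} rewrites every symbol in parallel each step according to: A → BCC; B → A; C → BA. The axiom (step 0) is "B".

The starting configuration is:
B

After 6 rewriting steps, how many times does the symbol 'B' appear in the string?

13

0) B
1) A
2) BCC
3) ABABA
4) BCCABCCABCC
5) ABABABCCABABABCCABABA
6) BCCABCCABCCABABABCCABCCABCCABABABCCABCCABCC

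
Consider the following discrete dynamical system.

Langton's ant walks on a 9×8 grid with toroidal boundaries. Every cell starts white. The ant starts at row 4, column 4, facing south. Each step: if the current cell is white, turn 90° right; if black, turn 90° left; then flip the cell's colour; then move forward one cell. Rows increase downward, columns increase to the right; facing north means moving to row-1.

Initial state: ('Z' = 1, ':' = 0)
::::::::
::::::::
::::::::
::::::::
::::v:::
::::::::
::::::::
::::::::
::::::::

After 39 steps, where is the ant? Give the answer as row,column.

t=0: ::::::::
::::::::
::::::::
::::::::
::::v:::
::::::::
::::::::
::::::::
::::::::
t=1: ::::::::
::::::::
::::::::
::::::::
:::<Z:::
::::::::
::::::::
::::::::
::::::::
t=2: ::::::::
::::::::
::::::::
:::^::::
:::ZZ:::
::::::::
::::::::
::::::::
::::::::
t=3: ::::::::
::::::::
::::::::
:::Z>:::
:::ZZ:::
::::::::
::::::::
::::::::
::::::::
t=4: ::::::::
::::::::
::::::::
:::ZZ:::
:::Zv:::
::::::::
::::::::
::::::::
::::::::
t=5: ::::::::
::::::::
::::::::
:::ZZ:::
:::Z:>::
::::::::
::::::::
::::::::
::::::::
t=6: ::::::::
::::::::
::::::::
:::ZZ:::
:::Z:Z::
:::::v::
::::::::
::::::::
::::::::
t=7: ::::::::
::::::::
::::::::
:::ZZ:::
:::Z:Z::
::::<Z::
::::::::
::::::::
::::::::
t=8: ::::::::
::::::::
::::::::
:::ZZ:::
:::Z^Z::
::::ZZ::
::::::::
::::::::
::::::::
t=9: ::::::::
::::::::
::::::::
:::ZZ:::
:::ZZ>::
::::ZZ::
::::::::
::::::::
::::::::
t=10: ::::::::
::::::::
::::::::
:::ZZ^::
:::ZZ:::
::::ZZ::
::::::::
::::::::
::::::::
t=11: ::::::::
::::::::
::::::::
:::ZZZ>:
:::ZZ:::
::::ZZ::
::::::::
::::::::
::::::::
t=12: ::::::::
::::::::
::::::::
:::ZZZZ:
:::ZZ:v:
::::ZZ::
::::::::
::::::::
::::::::
t=13: ::::::::
::::::::
::::::::
:::ZZZZ:
:::ZZ<Z:
::::ZZ::
::::::::
::::::::
::::::::
t=14: ::::::::
::::::::
::::::::
:::ZZ^Z:
:::ZZZZ:
::::ZZ::
::::::::
::::::::
::::::::
t=15: ::::::::
::::::::
::::::::
:::Z<:Z:
:::ZZZZ:
::::ZZ::
::::::::
::::::::
::::::::
t=16: ::::::::
::::::::
::::::::
:::Z::Z:
:::ZvZZ:
::::ZZ::
::::::::
::::::::
::::::::
t=17: ::::::::
::::::::
::::::::
:::Z::Z:
:::Z:>Z:
::::ZZ::
::::::::
::::::::
::::::::
t=18: ::::::::
::::::::
::::::::
:::Z:^Z:
:::Z::Z:
::::ZZ::
::::::::
::::::::
::::::::
t=19: ::::::::
::::::::
::::::::
:::Z:Z>:
:::Z::Z:
::::ZZ::
::::::::
::::::::
::::::::
t=20: ::::::::
::::::::
::::::^:
:::Z:Z::
:::Z::Z:
::::ZZ::
::::::::
::::::::
::::::::
t=21: ::::::::
::::::::
::::::Z>
:::Z:Z::
:::Z::Z:
::::ZZ::
::::::::
::::::::
::::::::
t=22: ::::::::
::::::::
::::::ZZ
:::Z:Z:v
:::Z::Z:
::::ZZ::
::::::::
::::::::
::::::::
t=23: ::::::::
::::::::
::::::ZZ
:::Z:Z<Z
:::Z::Z:
::::ZZ::
::::::::
::::::::
::::::::
t=24: ::::::::
::::::::
::::::^Z
:::Z:ZZZ
:::Z::Z:
::::ZZ::
::::::::
::::::::
::::::::
t=25: ::::::::
::::::::
:::::<:Z
:::Z:ZZZ
:::Z::Z:
::::ZZ::
::::::::
::::::::
::::::::
t=26: ::::::::
:::::^::
:::::Z:Z
:::Z:ZZZ
:::Z::Z:
::::ZZ::
::::::::
::::::::
::::::::
t=27: ::::::::
:::::Z>:
:::::Z:Z
:::Z:ZZZ
:::Z::Z:
::::ZZ::
::::::::
::::::::
::::::::
t=28: ::::::::
:::::ZZ:
:::::ZvZ
:::Z:ZZZ
:::Z::Z:
::::ZZ::
::::::::
::::::::
::::::::
t=29: ::::::::
:::::ZZ:
:::::<ZZ
:::Z:ZZZ
:::Z::Z:
::::ZZ::
::::::::
::::::::
::::::::
t=30: ::::::::
:::::ZZ:
::::::ZZ
:::Z:vZZ
:::Z::Z:
::::ZZ::
::::::::
::::::::
::::::::
t=31: ::::::::
:::::ZZ:
::::::ZZ
:::Z::>Z
:::Z::Z:
::::ZZ::
::::::::
::::::::
::::::::
t=32: ::::::::
:::::ZZ:
::::::^Z
:::Z:::Z
:::Z::Z:
::::ZZ::
::::::::
::::::::
::::::::
t=33: ::::::::
:::::ZZ:
:::::<:Z
:::Z:::Z
:::Z::Z:
::::ZZ::
::::::::
::::::::
::::::::
t=34: ::::::::
:::::^Z:
:::::Z:Z
:::Z:::Z
:::Z::Z:
::::ZZ::
::::::::
::::::::
::::::::
t=35: ::::::::
::::<:Z:
:::::Z:Z
:::Z:::Z
:::Z::Z:
::::ZZ::
::::::::
::::::::
::::::::
t=36: ::::^:::
::::Z:Z:
:::::Z:Z
:::Z:::Z
:::Z::Z:
::::ZZ::
::::::::
::::::::
::::::::
t=37: ::::Z>::
::::Z:Z:
:::::Z:Z
:::Z:::Z
:::Z::Z:
::::ZZ::
::::::::
::::::::
::::::::
t=38: ::::ZZ::
::::ZvZ:
:::::Z:Z
:::Z:::Z
:::Z::Z:
::::ZZ::
::::::::
::::::::
::::::::
t=39: ::::ZZ::
::::<ZZ:
:::::Z:Z
:::Z:::Z
:::Z::Z:
::::ZZ::
::::::::
::::::::
::::::::

1,4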